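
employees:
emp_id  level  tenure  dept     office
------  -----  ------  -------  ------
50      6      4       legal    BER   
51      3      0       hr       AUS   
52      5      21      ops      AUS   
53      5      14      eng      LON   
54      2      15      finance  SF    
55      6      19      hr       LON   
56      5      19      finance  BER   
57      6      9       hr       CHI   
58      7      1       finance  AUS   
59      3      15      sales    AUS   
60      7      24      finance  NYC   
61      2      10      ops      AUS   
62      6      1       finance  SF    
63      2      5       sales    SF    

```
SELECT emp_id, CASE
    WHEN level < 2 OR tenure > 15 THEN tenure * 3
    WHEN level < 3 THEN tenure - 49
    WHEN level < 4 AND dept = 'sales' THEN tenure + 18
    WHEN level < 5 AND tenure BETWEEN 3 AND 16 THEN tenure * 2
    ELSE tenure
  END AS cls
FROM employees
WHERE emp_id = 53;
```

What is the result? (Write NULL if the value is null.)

emp_id = 53: level=5, tenure=14, dept=eng, office=LON.
level < 2 OR tenure > 15 → false
level < 3 → false
level < 4 AND dept = 'sales' → false
level < 5 AND tenure BETWEEN 3 AND 16 → false
No prior WHEN matched → ELSE → 14

14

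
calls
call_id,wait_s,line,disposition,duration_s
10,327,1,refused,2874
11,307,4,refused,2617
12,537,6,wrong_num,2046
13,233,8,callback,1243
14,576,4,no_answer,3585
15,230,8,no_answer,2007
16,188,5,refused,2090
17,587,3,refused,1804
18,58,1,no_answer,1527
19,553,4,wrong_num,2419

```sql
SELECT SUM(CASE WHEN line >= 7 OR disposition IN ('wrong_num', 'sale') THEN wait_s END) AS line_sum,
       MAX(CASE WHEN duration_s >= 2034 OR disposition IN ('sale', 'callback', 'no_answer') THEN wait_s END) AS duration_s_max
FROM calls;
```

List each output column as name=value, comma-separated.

[line_sum: line >= 7 OR disposition IN ('wrong_num', 'sale')]
call_id=10: ✗
call_id=11: ✗
call_id=12: ✓ → 537
call_id=13: ✓ → 233
call_id=14: ✗
call_id=15: ✓ → 230
call_id=16: ✗
call_id=17: ✗
call_id=18: ✗
call_id=19: ✓ → 553
line_sum = 537 + 233 + 230 + 553 = 1553
—
[duration_s_max: duration_s >= 2034 OR disposition IN ('sale', 'callback', 'no_answer')]
call_id=10: ✓ → 327
call_id=11: ✓ → 307
call_id=12: ✓ → 537
call_id=13: ✓ → 233
call_id=14: ✓ → 576
call_id=15: ✓ → 230
call_id=16: ✓ → 188
call_id=17: ✗
call_id=18: ✓ → 58
call_id=19: ✓ → 553
duration_s_max = MAX(327, 307, 537, 233, 576, 230, 188, 58, 553) = 576

line_sum=1553, duration_s_max=576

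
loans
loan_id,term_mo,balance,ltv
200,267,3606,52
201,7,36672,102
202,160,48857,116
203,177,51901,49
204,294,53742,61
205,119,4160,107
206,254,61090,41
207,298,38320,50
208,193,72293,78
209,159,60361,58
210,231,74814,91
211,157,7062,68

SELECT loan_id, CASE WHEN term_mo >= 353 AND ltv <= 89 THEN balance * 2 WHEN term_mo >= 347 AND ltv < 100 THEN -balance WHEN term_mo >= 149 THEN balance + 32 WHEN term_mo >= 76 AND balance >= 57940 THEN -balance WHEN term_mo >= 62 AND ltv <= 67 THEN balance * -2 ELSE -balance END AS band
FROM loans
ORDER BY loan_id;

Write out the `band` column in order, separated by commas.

3638, -36672, 48889, 51933, 53774, -4160, 61122, 38352, 72325, 60393, 74846, 7094

loan_id=200: term_mo >= 149 → 3638
loan_id=201: ELSE → -36672
loan_id=202: term_mo >= 149 → 48889
loan_id=203: term_mo >= 149 → 51933
loan_id=204: term_mo >= 149 → 53774
loan_id=205: ELSE → -4160
loan_id=206: term_mo >= 149 → 61122
loan_id=207: term_mo >= 149 → 38352
loan_id=208: term_mo >= 149 → 72325
loan_id=209: term_mo >= 149 → 60393
loan_id=210: term_mo >= 149 → 74846
loan_id=211: term_mo >= 149 → 7094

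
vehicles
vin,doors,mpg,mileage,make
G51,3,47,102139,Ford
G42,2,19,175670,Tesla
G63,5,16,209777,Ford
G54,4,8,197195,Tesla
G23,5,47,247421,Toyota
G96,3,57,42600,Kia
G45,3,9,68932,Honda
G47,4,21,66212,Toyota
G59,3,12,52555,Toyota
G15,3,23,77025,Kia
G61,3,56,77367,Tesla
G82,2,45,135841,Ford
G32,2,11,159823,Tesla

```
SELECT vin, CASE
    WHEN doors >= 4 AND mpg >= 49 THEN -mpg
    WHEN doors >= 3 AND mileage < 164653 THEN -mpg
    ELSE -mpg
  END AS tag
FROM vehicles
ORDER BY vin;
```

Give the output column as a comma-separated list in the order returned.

-23, -47, -11, -19, -9, -21, -47, -8, -12, -56, -16, -45, -57

vin=G15: doors >= 3 AND mileage < 164653 → -23
vin=G23: ELSE → -47
vin=G32: ELSE → -11
vin=G42: ELSE → -19
vin=G45: doors >= 3 AND mileage < 164653 → -9
vin=G47: doors >= 3 AND mileage < 164653 → -21
vin=G51: doors >= 3 AND mileage < 164653 → -47
vin=G54: ELSE → -8
vin=G59: doors >= 3 AND mileage < 164653 → -12
vin=G61: doors >= 3 AND mileage < 164653 → -56
vin=G63: ELSE → -16
vin=G82: ELSE → -45
vin=G96: doors >= 3 AND mileage < 164653 → -57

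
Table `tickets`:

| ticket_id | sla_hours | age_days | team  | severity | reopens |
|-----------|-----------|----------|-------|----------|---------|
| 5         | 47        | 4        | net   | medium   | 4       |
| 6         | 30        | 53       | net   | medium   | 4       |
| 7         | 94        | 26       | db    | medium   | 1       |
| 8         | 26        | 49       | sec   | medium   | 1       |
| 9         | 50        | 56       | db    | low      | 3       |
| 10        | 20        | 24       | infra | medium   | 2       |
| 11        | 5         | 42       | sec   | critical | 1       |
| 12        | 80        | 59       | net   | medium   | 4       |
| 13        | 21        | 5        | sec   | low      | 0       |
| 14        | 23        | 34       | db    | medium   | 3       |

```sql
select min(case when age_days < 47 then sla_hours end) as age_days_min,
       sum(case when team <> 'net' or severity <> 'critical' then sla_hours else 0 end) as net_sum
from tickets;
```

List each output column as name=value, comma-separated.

[age_days_min: age_days < 47]
ticket_id=5: ✓ → 47
ticket_id=6: ✗
ticket_id=7: ✓ → 94
ticket_id=8: ✗
ticket_id=9: ✗
ticket_id=10: ✓ → 20
ticket_id=11: ✓ → 5
ticket_id=12: ✗
ticket_id=13: ✓ → 21
ticket_id=14: ✓ → 23
age_days_min = MIN(47, 94, 20, 5, 21, 23) = 5
—
[net_sum: team <> 'net' or severity <> 'critical']
ticket_id=5: ✓ → 47
ticket_id=6: ✓ → 30
ticket_id=7: ✓ → 94
ticket_id=8: ✓ → 26
ticket_id=9: ✓ → 50
ticket_id=10: ✓ → 20
ticket_id=11: ✓ → 5
ticket_id=12: ✓ → 80
ticket_id=13: ✓ → 21
ticket_id=14: ✓ → 23
net_sum = 47 + 30 + 94 + 26 + 50 + 20 + 5 + 80 + 21 + 23 = 396

age_days_min=5, net_sum=396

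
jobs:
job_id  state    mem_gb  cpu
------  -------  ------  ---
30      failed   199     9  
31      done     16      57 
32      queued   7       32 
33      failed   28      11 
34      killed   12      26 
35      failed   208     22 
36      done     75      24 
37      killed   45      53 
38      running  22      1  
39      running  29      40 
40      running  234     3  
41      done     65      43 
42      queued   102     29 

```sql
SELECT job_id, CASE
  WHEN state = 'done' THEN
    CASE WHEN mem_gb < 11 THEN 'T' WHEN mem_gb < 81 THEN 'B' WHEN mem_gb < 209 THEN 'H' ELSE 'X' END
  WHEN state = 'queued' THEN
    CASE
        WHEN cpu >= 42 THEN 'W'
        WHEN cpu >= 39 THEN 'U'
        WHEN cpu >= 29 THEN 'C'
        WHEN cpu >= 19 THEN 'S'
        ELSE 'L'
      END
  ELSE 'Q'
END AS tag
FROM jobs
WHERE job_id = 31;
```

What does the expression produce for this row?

job_id = 31: state=done, mem_gb=16, cpu=57.
state='done' → inner[mem_gb < 81] → B

B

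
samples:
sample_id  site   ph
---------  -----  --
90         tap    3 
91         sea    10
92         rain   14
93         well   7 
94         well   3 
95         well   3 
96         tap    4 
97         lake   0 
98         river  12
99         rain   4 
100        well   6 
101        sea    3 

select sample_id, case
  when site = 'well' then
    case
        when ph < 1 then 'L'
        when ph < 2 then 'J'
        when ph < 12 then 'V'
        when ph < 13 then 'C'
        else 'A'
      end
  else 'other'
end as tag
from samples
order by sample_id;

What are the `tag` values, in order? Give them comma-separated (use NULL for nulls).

sample_id=90: site='tap' → outer ELSE → other
sample_id=91: site='sea' → outer ELSE → other
sample_id=92: site='rain' → outer ELSE → other
sample_id=93: site='well' → inner[ph < 12] → V
sample_id=94: site='well' → inner[ph < 12] → V
sample_id=95: site='well' → inner[ph < 12] → V
sample_id=96: site='tap' → outer ELSE → other
sample_id=97: site='lake' → outer ELSE → other
sample_id=98: site='river' → outer ELSE → other
sample_id=99: site='rain' → outer ELSE → other
sample_id=100: site='well' → inner[ph < 12] → V
sample_id=101: site='sea' → outer ELSE → other

other, other, other, V, V, V, other, other, other, other, V, other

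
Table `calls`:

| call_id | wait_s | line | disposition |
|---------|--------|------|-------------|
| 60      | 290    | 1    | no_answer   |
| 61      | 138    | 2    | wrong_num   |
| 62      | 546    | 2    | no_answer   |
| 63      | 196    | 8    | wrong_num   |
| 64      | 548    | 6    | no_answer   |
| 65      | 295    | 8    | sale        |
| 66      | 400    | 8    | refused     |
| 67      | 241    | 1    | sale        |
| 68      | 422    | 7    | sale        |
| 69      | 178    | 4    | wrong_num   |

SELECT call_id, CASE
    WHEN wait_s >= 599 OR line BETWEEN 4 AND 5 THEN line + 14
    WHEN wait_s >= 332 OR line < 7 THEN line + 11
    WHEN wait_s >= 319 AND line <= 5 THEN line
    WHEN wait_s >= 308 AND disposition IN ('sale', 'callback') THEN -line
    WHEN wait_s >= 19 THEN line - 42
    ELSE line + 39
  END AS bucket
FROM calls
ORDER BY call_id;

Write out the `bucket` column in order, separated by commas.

12, 13, 13, -34, 17, -34, 19, 12, 18, 18

call_id=60: wait_s >= 332 OR line < 7 → 12
call_id=61: wait_s >= 332 OR line < 7 → 13
call_id=62: wait_s >= 332 OR line < 7 → 13
call_id=63: wait_s >= 19 → -34
call_id=64: wait_s >= 332 OR line < 7 → 17
call_id=65: wait_s >= 19 → -34
call_id=66: wait_s >= 332 OR line < 7 → 19
call_id=67: wait_s >= 332 OR line < 7 → 12
call_id=68: wait_s >= 332 OR line < 7 → 18
call_id=69: wait_s >= 599 OR line BETWEEN 4 AND 5 → 18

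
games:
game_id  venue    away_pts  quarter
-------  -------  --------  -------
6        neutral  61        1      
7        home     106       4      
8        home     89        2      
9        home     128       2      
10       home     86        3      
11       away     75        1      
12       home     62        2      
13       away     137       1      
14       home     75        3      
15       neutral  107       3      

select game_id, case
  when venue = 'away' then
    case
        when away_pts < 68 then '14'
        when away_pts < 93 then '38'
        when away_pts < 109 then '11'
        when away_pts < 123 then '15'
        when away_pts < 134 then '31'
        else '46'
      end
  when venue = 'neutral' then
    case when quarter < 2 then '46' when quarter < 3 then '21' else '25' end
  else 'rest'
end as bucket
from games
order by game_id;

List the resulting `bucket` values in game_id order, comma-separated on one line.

46, rest, rest, rest, rest, 38, rest, 46, rest, 25

game_id=6: venue='neutral' → inner[quarter < 2] → 46
game_id=7: venue='home' → outer ELSE → rest
game_id=8: venue='home' → outer ELSE → rest
game_id=9: venue='home' → outer ELSE → rest
game_id=10: venue='home' → outer ELSE → rest
game_id=11: venue='away' → inner[away_pts < 93] → 38
game_id=12: venue='home' → outer ELSE → rest
game_id=13: venue='away' → inner[ELSE] → 46
game_id=14: venue='home' → outer ELSE → rest
game_id=15: venue='neutral' → inner[ELSE] → 25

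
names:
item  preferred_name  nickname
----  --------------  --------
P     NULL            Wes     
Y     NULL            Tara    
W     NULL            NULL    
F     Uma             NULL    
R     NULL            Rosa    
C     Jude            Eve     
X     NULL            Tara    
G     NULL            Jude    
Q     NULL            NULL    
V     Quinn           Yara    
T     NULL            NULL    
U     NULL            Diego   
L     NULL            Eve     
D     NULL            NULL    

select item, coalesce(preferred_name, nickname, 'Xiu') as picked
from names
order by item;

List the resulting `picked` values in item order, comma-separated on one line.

item=C: preferred_name=Jude → Jude
item=D: preferred_name=NULL, nickname=NULL, → literal Xiu → Xiu
item=F: preferred_name=Uma → Uma
item=G: preferred_name=NULL, nickname=Jude → Jude
item=L: preferred_name=NULL, nickname=Eve → Eve
item=P: preferred_name=NULL, nickname=Wes → Wes
item=Q: preferred_name=NULL, nickname=NULL, → literal Xiu → Xiu
item=R: preferred_name=NULL, nickname=Rosa → Rosa
item=T: preferred_name=NULL, nickname=NULL, → literal Xiu → Xiu
item=U: preferred_name=NULL, nickname=Diego → Diego
item=V: preferred_name=Quinn → Quinn
item=W: preferred_name=NULL, nickname=NULL, → literal Xiu → Xiu
item=X: preferred_name=NULL, nickname=Tara → Tara
item=Y: preferred_name=NULL, nickname=Tara → Tara

Jude, Xiu, Uma, Jude, Eve, Wes, Xiu, Rosa, Xiu, Diego, Quinn, Xiu, Tara, Tara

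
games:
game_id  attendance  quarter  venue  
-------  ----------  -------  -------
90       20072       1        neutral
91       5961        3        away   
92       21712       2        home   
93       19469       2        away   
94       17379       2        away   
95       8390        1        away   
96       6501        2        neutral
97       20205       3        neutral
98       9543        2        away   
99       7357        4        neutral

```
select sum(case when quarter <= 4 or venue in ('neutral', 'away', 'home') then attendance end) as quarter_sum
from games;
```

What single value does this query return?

game_id=90: ✓ → 20072
game_id=91: ✓ → 5961
game_id=92: ✓ → 21712
game_id=93: ✓ → 19469
game_id=94: ✓ → 17379
game_id=95: ✓ → 8390
game_id=96: ✓ → 6501
game_id=97: ✓ → 20205
game_id=98: ✓ → 9543
game_id=99: ✓ → 7357
quarter_sum = 20072 + 5961 + 21712 + 19469 + 17379 + 8390 + 6501 + 20205 + 9543 + 7357 = 136589

136589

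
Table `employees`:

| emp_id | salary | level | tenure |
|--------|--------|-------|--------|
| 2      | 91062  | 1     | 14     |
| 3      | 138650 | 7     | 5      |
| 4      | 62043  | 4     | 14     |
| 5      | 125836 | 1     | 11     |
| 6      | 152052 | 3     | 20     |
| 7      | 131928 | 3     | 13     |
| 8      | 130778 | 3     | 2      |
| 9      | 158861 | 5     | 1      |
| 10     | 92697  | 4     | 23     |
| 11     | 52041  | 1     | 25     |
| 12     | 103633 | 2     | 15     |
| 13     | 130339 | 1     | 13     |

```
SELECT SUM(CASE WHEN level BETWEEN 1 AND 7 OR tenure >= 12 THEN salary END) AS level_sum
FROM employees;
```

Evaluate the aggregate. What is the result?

1369920

emp_id=2: ✓ → 91062
emp_id=3: ✓ → 138650
emp_id=4: ✓ → 62043
emp_id=5: ✓ → 125836
emp_id=6: ✓ → 152052
emp_id=7: ✓ → 131928
emp_id=8: ✓ → 130778
emp_id=9: ✓ → 158861
emp_id=10: ✓ → 92697
emp_id=11: ✓ → 52041
emp_id=12: ✓ → 103633
emp_id=13: ✓ → 130339
level_sum = 91062 + 138650 + 62043 + 125836 + 152052 + 131928 + 130778 + 158861 + 92697 + 52041 + 103633 + 130339 = 1369920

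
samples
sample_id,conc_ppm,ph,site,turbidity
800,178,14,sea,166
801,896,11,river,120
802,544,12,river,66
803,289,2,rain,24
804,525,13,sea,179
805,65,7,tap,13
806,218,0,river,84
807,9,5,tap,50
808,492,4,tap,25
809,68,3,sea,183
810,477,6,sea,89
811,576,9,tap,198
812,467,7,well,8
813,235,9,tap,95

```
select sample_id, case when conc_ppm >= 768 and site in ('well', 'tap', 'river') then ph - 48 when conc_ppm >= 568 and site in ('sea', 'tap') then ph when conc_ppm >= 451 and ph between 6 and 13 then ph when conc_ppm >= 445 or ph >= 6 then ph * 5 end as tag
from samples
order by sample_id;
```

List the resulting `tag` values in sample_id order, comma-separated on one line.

sample_id=800: conc_ppm >= 445 or ph >= 6 → 70
sample_id=801: conc_ppm >= 768 and site in ('well', 'tap', 'river') → -37
sample_id=802: conc_ppm >= 451 and ph between 6 and 13 → 12
sample_id=803: (no match → NULL) → NULL
sample_id=804: conc_ppm >= 451 and ph between 6 and 13 → 13
sample_id=805: conc_ppm >= 445 or ph >= 6 → 35
sample_id=806: (no match → NULL) → NULL
sample_id=807: (no match → NULL) → NULL
sample_id=808: conc_ppm >= 445 or ph >= 6 → 20
sample_id=809: (no match → NULL) → NULL
sample_id=810: conc_ppm >= 451 and ph between 6 and 13 → 6
sample_id=811: conc_ppm >= 568 and site in ('sea', 'tap') → 9
sample_id=812: conc_ppm >= 451 and ph between 6 and 13 → 7
sample_id=813: conc_ppm >= 445 or ph >= 6 → 45

70, -37, 12, NULL, 13, 35, NULL, NULL, 20, NULL, 6, 9, 7, 45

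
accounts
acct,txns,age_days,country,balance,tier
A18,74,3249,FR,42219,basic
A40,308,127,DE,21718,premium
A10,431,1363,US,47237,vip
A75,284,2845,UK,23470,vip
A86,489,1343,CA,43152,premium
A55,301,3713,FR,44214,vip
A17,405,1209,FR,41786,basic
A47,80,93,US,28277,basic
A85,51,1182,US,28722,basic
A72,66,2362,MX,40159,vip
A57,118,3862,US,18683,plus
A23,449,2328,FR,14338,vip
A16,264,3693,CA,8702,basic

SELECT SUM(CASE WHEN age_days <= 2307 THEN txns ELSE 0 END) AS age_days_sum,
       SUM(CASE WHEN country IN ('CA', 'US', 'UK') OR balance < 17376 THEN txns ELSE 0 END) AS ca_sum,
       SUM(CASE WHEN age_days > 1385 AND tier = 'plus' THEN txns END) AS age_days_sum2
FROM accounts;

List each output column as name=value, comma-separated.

age_days_sum=1764, ca_sum=2166, age_days_sum2=118

[age_days_sum: age_days <= 2307]
acct=A18: ✗
acct=A40: ✓ → 308
acct=A10: ✓ → 431
acct=A75: ✗
acct=A86: ✓ → 489
acct=A55: ✗
acct=A17: ✓ → 405
acct=A47: ✓ → 80
acct=A85: ✓ → 51
acct=A72: ✗
acct=A57: ✗
acct=A23: ✗
acct=A16: ✗
age_days_sum = 308 + 431 + 489 + 405 + 80 + 51 = 1764
—
[ca_sum: country IN ('CA', 'US', 'UK') OR balance < 17376]
acct=A18: ✗
acct=A40: ✗
acct=A10: ✓ → 431
acct=A75: ✓ → 284
acct=A86: ✓ → 489
acct=A55: ✗
acct=A17: ✗
acct=A47: ✓ → 80
acct=A85: ✓ → 51
acct=A72: ✗
acct=A57: ✓ → 118
acct=A23: ✓ → 449
acct=A16: ✓ → 264
ca_sum = 431 + 284 + 489 + 80 + 51 + 118 + 449 + 264 = 2166
—
[age_days_sum2: age_days > 1385 AND tier = 'plus']
acct=A18: ✗
acct=A40: ✗
acct=A10: ✗
acct=A75: ✗
acct=A86: ✗
acct=A55: ✗
acct=A17: ✗
acct=A47: ✗
acct=A85: ✗
acct=A72: ✗
acct=A57: ✓ → 118
acct=A23: ✗
acct=A16: ✗
age_days_sum2 = 118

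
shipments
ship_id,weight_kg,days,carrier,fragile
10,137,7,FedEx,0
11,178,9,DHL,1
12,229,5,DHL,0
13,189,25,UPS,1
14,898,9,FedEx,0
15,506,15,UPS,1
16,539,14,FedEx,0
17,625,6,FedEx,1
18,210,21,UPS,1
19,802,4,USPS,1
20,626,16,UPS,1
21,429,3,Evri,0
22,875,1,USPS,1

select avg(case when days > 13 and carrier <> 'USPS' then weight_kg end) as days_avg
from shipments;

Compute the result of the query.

ship_id=10: ✗
ship_id=11: ✗
ship_id=12: ✗
ship_id=13: ✓ → 189
ship_id=14: ✗
ship_id=15: ✓ → 506
ship_id=16: ✓ → 539
ship_id=17: ✗
ship_id=18: ✓ → 210
ship_id=19: ✗
ship_id=20: ✓ → 626
ship_id=21: ✗
ship_id=22: ✗
days_avg = (189 + 506 + 539 + 210 + 626) / 5 = 414

414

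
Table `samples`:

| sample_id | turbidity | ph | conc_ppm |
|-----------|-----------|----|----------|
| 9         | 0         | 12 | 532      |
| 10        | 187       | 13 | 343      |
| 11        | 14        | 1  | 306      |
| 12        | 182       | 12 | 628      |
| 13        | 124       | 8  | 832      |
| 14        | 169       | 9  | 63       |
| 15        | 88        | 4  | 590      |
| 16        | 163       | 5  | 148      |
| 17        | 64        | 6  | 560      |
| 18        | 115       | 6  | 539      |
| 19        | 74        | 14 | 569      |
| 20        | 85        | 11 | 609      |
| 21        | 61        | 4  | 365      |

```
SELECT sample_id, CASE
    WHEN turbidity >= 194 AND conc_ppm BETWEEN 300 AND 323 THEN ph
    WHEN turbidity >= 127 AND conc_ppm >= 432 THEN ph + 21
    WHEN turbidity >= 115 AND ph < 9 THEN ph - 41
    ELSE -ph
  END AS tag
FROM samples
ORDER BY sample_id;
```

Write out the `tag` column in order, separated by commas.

-12, -13, -1, 33, -33, -9, -4, -36, -6, -35, -14, -11, -4

sample_id=9: ELSE → -12
sample_id=10: ELSE → -13
sample_id=11: ELSE → -1
sample_id=12: turbidity >= 127 AND conc_ppm >= 432 → 33
sample_id=13: turbidity >= 115 AND ph < 9 → -33
sample_id=14: ELSE → -9
sample_id=15: ELSE → -4
sample_id=16: turbidity >= 115 AND ph < 9 → -36
sample_id=17: ELSE → -6
sample_id=18: turbidity >= 115 AND ph < 9 → -35
sample_id=19: ELSE → -14
sample_id=20: ELSE → -11
sample_id=21: ELSE → -4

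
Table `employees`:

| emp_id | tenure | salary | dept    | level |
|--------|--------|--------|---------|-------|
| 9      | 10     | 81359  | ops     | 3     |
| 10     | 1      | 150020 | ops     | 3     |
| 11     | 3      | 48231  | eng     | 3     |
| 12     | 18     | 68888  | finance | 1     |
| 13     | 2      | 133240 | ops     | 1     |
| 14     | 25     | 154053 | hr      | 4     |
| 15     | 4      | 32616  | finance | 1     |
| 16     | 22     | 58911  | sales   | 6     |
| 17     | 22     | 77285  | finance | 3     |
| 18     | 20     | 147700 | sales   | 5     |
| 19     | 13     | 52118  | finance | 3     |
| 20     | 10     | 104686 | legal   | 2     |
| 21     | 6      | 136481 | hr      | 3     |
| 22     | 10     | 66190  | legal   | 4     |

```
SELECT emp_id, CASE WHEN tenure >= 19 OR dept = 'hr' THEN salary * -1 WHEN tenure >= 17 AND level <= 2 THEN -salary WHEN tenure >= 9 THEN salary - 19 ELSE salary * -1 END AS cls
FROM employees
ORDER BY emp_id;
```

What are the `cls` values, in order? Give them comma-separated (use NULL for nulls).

81340, -150020, -48231, -68888, -133240, -154053, -32616, -58911, -77285, -147700, 52099, 104667, -136481, 66171

emp_id=9: tenure >= 9 → 81340
emp_id=10: ELSE → -150020
emp_id=11: ELSE → -48231
emp_id=12: tenure >= 17 AND level <= 2 → -68888
emp_id=13: ELSE → -133240
emp_id=14: tenure >= 19 OR dept = 'hr' → -154053
emp_id=15: ELSE → -32616
emp_id=16: tenure >= 19 OR dept = 'hr' → -58911
emp_id=17: tenure >= 19 OR dept = 'hr' → -77285
emp_id=18: tenure >= 19 OR dept = 'hr' → -147700
emp_id=19: tenure >= 9 → 52099
emp_id=20: tenure >= 9 → 104667
emp_id=21: tenure >= 19 OR dept = 'hr' → -136481
emp_id=22: tenure >= 9 → 66171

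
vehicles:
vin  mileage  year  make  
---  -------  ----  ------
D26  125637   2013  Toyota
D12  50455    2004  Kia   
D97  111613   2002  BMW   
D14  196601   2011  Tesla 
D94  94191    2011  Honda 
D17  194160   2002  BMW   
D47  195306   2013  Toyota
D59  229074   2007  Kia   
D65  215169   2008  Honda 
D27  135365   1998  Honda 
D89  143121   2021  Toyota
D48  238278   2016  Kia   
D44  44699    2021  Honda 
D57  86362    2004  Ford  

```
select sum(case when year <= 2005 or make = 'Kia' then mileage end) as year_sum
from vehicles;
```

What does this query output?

vin=D26: ✗
vin=D12: ✓ → 50455
vin=D97: ✓ → 111613
vin=D14: ✗
vin=D94: ✗
vin=D17: ✓ → 194160
vin=D47: ✗
vin=D59: ✓ → 229074
vin=D65: ✗
vin=D27: ✓ → 135365
vin=D89: ✗
vin=D48: ✓ → 238278
vin=D44: ✗
vin=D57: ✓ → 86362
year_sum = 50455 + 111613 + 194160 + 229074 + 135365 + 238278 + 86362 = 1045307

1045307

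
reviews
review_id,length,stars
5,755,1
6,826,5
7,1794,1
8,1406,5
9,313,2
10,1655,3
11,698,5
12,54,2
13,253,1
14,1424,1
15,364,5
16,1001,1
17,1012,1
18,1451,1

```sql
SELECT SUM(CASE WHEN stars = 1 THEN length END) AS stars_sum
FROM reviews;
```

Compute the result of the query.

7690

review_id=5: ✓ → 755
review_id=6: ✗
review_id=7: ✓ → 1794
review_id=8: ✗
review_id=9: ✗
review_id=10: ✗
review_id=11: ✗
review_id=12: ✗
review_id=13: ✓ → 253
review_id=14: ✓ → 1424
review_id=15: ✗
review_id=16: ✓ → 1001
review_id=17: ✓ → 1012
review_id=18: ✓ → 1451
stars_sum = 755 + 1794 + 253 + 1424 + 1001 + 1012 + 1451 = 7690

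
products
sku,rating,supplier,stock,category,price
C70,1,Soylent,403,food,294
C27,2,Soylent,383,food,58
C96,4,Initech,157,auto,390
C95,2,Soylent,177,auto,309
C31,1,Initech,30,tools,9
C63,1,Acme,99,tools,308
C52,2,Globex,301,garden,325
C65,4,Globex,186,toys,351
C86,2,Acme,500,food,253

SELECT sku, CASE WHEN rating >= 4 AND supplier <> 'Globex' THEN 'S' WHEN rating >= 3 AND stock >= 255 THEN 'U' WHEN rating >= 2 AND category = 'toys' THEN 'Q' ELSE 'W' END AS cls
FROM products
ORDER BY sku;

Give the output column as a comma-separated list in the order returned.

W, W, W, W, Q, W, W, W, S

sku=C27: ELSE → W
sku=C31: ELSE → W
sku=C52: ELSE → W
sku=C63: ELSE → W
sku=C65: rating >= 2 AND category = 'toys' → Q
sku=C70: ELSE → W
sku=C86: ELSE → W
sku=C95: ELSE → W
sku=C96: rating >= 4 AND supplier <> 'Globex' → S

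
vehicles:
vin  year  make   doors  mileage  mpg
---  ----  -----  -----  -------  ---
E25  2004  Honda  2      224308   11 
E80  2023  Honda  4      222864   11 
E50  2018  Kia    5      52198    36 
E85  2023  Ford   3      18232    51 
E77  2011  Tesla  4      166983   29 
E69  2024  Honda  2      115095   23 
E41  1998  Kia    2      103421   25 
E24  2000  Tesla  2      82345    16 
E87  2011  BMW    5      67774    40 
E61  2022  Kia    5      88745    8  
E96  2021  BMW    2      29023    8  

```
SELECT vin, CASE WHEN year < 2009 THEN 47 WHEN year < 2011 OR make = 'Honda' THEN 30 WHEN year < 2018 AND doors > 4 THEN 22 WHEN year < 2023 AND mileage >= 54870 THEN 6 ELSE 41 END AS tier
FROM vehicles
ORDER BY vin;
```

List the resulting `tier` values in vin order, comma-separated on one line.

47, 47, 47, 41, 6, 30, 6, 30, 41, 22, 41

vin=E24: year < 2009 → 47
vin=E25: year < 2009 → 47
vin=E41: year < 2009 → 47
vin=E50: ELSE → 41
vin=E61: year < 2023 AND mileage >= 54870 → 6
vin=E69: year < 2011 OR make = 'Honda' → 30
vin=E77: year < 2023 AND mileage >= 54870 → 6
vin=E80: year < 2011 OR make = 'Honda' → 30
vin=E85: ELSE → 41
vin=E87: year < 2018 AND doors > 4 → 22
vin=E96: ELSE → 41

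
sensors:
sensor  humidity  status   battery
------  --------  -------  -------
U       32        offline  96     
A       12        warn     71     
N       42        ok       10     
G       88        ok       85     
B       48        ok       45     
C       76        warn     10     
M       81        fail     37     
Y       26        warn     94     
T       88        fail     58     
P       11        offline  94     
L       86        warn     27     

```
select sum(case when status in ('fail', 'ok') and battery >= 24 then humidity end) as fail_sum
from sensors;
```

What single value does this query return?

305

sensor=U: ✗
sensor=A: ✗
sensor=N: ✗
sensor=G: ✓ → 88
sensor=B: ✓ → 48
sensor=C: ✗
sensor=M: ✓ → 81
sensor=Y: ✗
sensor=T: ✓ → 88
sensor=P: ✗
sensor=L: ✗
fail_sum = 88 + 48 + 81 + 88 = 305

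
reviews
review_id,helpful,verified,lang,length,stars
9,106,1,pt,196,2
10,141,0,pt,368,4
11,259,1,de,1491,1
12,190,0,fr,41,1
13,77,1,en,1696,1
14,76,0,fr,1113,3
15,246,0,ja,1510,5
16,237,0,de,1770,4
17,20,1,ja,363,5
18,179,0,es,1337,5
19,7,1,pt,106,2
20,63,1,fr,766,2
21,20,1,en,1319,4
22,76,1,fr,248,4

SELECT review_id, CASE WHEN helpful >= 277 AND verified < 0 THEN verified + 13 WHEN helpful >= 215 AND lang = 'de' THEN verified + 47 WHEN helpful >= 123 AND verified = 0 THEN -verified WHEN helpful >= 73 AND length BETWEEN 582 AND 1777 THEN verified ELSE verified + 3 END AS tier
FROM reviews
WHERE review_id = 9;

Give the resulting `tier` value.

4

review_id = 9: helpful=106, verified=1, lang=pt, length=196, stars=2.
helpful >= 277 AND verified < 0 → false
helpful >= 215 AND lang = 'de' → false
helpful >= 123 AND verified = 0 → false
helpful >= 73 AND length BETWEEN 582 AND 1777 → false
No prior WHEN matched → ELSE → 4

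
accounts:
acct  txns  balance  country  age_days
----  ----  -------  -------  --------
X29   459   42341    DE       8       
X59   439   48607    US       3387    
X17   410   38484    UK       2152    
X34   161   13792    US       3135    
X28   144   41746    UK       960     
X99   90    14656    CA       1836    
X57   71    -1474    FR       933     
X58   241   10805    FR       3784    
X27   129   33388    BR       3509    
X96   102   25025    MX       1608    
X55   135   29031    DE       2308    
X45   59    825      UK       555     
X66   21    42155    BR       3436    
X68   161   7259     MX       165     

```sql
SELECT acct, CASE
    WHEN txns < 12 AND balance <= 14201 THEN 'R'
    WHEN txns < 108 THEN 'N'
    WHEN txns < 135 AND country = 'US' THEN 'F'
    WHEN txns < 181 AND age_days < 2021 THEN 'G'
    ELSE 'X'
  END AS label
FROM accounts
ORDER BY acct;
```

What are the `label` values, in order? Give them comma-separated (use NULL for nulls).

acct=X17: ELSE → X
acct=X27: ELSE → X
acct=X28: txns < 181 AND age_days < 2021 → G
acct=X29: ELSE → X
acct=X34: ELSE → X
acct=X45: txns < 108 → N
acct=X55: ELSE → X
acct=X57: txns < 108 → N
acct=X58: ELSE → X
acct=X59: ELSE → X
acct=X66: txns < 108 → N
acct=X68: txns < 181 AND age_days < 2021 → G
acct=X96: txns < 108 → N
acct=X99: txns < 108 → N

X, X, G, X, X, N, X, N, X, X, N, G, N, N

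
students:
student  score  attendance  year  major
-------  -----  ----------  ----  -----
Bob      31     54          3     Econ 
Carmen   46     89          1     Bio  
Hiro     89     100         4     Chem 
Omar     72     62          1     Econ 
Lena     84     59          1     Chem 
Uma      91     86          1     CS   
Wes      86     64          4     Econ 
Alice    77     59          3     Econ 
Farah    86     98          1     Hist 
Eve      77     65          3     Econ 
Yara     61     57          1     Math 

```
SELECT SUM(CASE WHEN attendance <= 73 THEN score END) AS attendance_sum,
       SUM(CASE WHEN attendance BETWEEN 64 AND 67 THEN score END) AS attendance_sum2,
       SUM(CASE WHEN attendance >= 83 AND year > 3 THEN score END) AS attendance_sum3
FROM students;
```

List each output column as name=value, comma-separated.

[attendance_sum: attendance <= 73]
student=Bob: ✓ → 31
student=Carmen: ✗
student=Hiro: ✗
student=Omar: ✓ → 72
student=Lena: ✓ → 84
student=Uma: ✗
student=Wes: ✓ → 86
student=Alice: ✓ → 77
student=Farah: ✗
student=Eve: ✓ → 77
student=Yara: ✓ → 61
attendance_sum = 31 + 72 + 84 + 86 + 77 + 77 + 61 = 488
—
[attendance_sum2: attendance BETWEEN 64 AND 67]
student=Bob: ✗
student=Carmen: ✗
student=Hiro: ✗
student=Omar: ✗
student=Lena: ✗
student=Uma: ✗
student=Wes: ✓ → 86
student=Alice: ✗
student=Farah: ✗
student=Eve: ✓ → 77
student=Yara: ✗
attendance_sum2 = 86 + 77 = 163
—
[attendance_sum3: attendance >= 83 AND year > 3]
student=Bob: ✗
student=Carmen: ✗
student=Hiro: ✓ → 89
student=Omar: ✗
student=Lena: ✗
student=Uma: ✗
student=Wes: ✗
student=Alice: ✗
student=Farah: ✗
student=Eve: ✗
student=Yara: ✗
attendance_sum3 = 89

attendance_sum=488, attendance_sum2=163, attendance_sum3=89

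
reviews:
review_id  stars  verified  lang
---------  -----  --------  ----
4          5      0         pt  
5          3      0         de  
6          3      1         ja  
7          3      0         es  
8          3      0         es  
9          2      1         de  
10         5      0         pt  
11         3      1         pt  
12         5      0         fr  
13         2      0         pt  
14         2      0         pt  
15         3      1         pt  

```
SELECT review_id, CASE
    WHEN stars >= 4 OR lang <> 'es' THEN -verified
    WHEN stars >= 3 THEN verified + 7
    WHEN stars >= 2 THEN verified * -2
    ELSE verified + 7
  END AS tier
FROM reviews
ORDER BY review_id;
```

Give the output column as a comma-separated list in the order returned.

review_id=4: stars >= 4 OR lang <> 'es' → 0
review_id=5: stars >= 4 OR lang <> 'es' → 0
review_id=6: stars >= 4 OR lang <> 'es' → -1
review_id=7: stars >= 3 → 7
review_id=8: stars >= 3 → 7
review_id=9: stars >= 4 OR lang <> 'es' → -1
review_id=10: stars >= 4 OR lang <> 'es' → 0
review_id=11: stars >= 4 OR lang <> 'es' → -1
review_id=12: stars >= 4 OR lang <> 'es' → 0
review_id=13: stars >= 4 OR lang <> 'es' → 0
review_id=14: stars >= 4 OR lang <> 'es' → 0
review_id=15: stars >= 4 OR lang <> 'es' → -1

0, 0, -1, 7, 7, -1, 0, -1, 0, 0, 0, -1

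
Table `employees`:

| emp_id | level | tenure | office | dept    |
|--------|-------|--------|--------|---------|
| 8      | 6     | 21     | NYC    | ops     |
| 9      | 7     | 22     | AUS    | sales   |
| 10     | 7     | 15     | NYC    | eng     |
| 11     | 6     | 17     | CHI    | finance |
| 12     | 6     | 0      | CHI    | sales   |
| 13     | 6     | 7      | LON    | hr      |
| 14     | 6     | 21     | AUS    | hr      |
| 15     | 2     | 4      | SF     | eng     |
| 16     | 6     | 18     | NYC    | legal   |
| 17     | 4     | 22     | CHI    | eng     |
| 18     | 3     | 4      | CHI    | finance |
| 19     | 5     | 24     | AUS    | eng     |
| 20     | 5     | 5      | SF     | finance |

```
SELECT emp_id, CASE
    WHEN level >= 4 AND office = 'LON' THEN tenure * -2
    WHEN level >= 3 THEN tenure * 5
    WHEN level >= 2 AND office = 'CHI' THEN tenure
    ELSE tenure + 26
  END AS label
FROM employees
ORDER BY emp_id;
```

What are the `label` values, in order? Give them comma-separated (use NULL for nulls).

105, 110, 75, 85, 0, -14, 105, 30, 90, 110, 20, 120, 25

emp_id=8: level >= 3 → 105
emp_id=9: level >= 3 → 110
emp_id=10: level >= 3 → 75
emp_id=11: level >= 3 → 85
emp_id=12: level >= 3 → 0
emp_id=13: level >= 4 AND office = 'LON' → -14
emp_id=14: level >= 3 → 105
emp_id=15: ELSE → 30
emp_id=16: level >= 3 → 90
emp_id=17: level >= 3 → 110
emp_id=18: level >= 3 → 20
emp_id=19: level >= 3 → 120
emp_id=20: level >= 3 → 25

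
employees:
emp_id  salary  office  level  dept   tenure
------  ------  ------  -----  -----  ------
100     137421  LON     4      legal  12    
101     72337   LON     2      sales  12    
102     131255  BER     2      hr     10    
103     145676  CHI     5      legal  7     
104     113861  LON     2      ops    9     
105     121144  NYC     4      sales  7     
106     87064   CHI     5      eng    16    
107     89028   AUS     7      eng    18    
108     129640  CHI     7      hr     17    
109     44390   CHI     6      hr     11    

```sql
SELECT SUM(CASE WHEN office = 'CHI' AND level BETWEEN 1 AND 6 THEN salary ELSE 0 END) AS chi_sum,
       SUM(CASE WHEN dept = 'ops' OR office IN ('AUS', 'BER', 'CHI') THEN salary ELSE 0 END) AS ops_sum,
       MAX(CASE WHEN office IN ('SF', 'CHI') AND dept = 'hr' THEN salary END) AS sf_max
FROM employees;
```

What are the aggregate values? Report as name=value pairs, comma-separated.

[chi_sum: office = 'CHI' AND level BETWEEN 1 AND 6]
emp_id=100: ✗
emp_id=101: ✗
emp_id=102: ✗
emp_id=103: ✓ → 145676
emp_id=104: ✗
emp_id=105: ✗
emp_id=106: ✓ → 87064
emp_id=107: ✗
emp_id=108: ✗
emp_id=109: ✓ → 44390
chi_sum = 145676 + 87064 + 44390 = 277130
—
[ops_sum: dept = 'ops' OR office IN ('AUS', 'BER', 'CHI')]
emp_id=100: ✗
emp_id=101: ✗
emp_id=102: ✓ → 131255
emp_id=103: ✓ → 145676
emp_id=104: ✓ → 113861
emp_id=105: ✗
emp_id=106: ✓ → 87064
emp_id=107: ✓ → 89028
emp_id=108: ✓ → 129640
emp_id=109: ✓ → 44390
ops_sum = 131255 + 145676 + 113861 + 87064 + 89028 + 129640 + 44390 = 740914
—
[sf_max: office IN ('SF', 'CHI') AND dept = 'hr']
emp_id=100: ✗
emp_id=101: ✗
emp_id=102: ✗
emp_id=103: ✗
emp_id=104: ✗
emp_id=105: ✗
emp_id=106: ✗
emp_id=107: ✗
emp_id=108: ✓ → 129640
emp_id=109: ✓ → 44390
sf_max = MAX(129640, 44390) = 129640

chi_sum=277130, ops_sum=740914, sf_max=129640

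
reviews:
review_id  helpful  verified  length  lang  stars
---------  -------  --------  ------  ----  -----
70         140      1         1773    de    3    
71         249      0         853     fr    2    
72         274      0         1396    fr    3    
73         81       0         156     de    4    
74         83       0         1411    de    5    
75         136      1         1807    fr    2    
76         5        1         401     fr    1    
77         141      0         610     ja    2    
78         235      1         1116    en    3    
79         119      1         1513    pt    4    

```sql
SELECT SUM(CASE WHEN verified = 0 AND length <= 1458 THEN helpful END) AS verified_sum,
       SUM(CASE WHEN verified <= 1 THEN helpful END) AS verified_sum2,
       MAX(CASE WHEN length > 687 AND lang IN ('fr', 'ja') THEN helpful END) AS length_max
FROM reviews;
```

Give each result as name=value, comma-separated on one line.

[verified_sum: verified = 0 AND length <= 1458]
review_id=70: ✗
review_id=71: ✓ → 249
review_id=72: ✓ → 274
review_id=73: ✓ → 81
review_id=74: ✓ → 83
review_id=75: ✗
review_id=76: ✗
review_id=77: ✓ → 141
review_id=78: ✗
review_id=79: ✗
verified_sum = 249 + 274 + 81 + 83 + 141 = 828
—
[verified_sum2: verified <= 1]
review_id=70: ✓ → 140
review_id=71: ✓ → 249
review_id=72: ✓ → 274
review_id=73: ✓ → 81
review_id=74: ✓ → 83
review_id=75: ✓ → 136
review_id=76: ✓ → 5
review_id=77: ✓ → 141
review_id=78: ✓ → 235
review_id=79: ✓ → 119
verified_sum2 = 140 + 249 + 274 + 81 + 83 + 136 + 5 + 141 + 235 + 119 = 1463
—
[length_max: length > 687 AND lang IN ('fr', 'ja')]
review_id=70: ✗
review_id=71: ✓ → 249
review_id=72: ✓ → 274
review_id=73: ✗
review_id=74: ✗
review_id=75: ✓ → 136
review_id=76: ✗
review_id=77: ✗
review_id=78: ✗
review_id=79: ✗
length_max = MAX(249, 274, 136) = 274

verified_sum=828, verified_sum2=1463, length_max=274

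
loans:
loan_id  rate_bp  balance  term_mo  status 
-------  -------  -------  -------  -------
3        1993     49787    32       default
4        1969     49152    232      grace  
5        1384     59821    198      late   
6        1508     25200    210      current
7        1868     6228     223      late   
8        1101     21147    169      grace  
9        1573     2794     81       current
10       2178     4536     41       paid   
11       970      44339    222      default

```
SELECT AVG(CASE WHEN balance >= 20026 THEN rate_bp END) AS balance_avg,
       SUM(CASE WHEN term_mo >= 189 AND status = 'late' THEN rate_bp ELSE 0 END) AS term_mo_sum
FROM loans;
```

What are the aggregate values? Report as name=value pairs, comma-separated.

[balance_avg: balance >= 20026]
loan_id=3: ✓ → 1993
loan_id=4: ✓ → 1969
loan_id=5: ✓ → 1384
loan_id=6: ✓ → 1508
loan_id=7: ✗
loan_id=8: ✓ → 1101
loan_id=9: ✗
loan_id=10: ✗
loan_id=11: ✓ → 970
balance_avg = (1993 + 1969 + 1384 + 1508 + 1101 + 970) / 6 = 1487.5
—
[term_mo_sum: term_mo >= 189 AND status = 'late']
loan_id=3: ✗
loan_id=4: ✗
loan_id=5: ✓ → 1384
loan_id=6: ✗
loan_id=7: ✓ → 1868
loan_id=8: ✗
loan_id=9: ✗
loan_id=10: ✗
loan_id=11: ✗
term_mo_sum = 1384 + 1868 = 3252

balance_avg=1487.5, term_mo_sum=3252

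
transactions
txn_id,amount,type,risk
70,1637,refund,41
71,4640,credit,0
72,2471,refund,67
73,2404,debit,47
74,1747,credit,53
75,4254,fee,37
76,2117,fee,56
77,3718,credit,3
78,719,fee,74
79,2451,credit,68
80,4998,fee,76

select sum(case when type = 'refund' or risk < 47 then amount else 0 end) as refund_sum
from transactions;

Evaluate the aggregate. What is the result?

txn_id=70: ✓ → 1637
txn_id=71: ✓ → 4640
txn_id=72: ✓ → 2471
txn_id=73: ✗
txn_id=74: ✗
txn_id=75: ✓ → 4254
txn_id=76: ✗
txn_id=77: ✓ → 3718
txn_id=78: ✗
txn_id=79: ✗
txn_id=80: ✗
refund_sum = 1637 + 4640 + 2471 + 4254 + 3718 = 16720

16720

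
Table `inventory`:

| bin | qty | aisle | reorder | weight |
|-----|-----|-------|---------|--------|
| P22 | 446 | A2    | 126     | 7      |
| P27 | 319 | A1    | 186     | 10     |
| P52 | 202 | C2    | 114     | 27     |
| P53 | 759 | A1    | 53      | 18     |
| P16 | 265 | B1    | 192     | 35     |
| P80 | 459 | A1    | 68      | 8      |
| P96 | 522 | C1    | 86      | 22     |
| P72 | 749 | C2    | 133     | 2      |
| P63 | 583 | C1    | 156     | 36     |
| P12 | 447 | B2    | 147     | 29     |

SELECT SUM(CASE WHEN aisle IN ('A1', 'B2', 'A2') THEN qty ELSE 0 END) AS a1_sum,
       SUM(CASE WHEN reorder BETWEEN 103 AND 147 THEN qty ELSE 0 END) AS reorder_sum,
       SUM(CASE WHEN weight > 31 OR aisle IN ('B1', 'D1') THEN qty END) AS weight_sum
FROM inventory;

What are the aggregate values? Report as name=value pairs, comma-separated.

a1_sum=2430, reorder_sum=1844, weight_sum=848

[a1_sum: aisle IN ('A1', 'B2', 'A2')]
bin=P22: ✓ → 446
bin=P27: ✓ → 319
bin=P52: ✗
bin=P53: ✓ → 759
bin=P16: ✗
bin=P80: ✓ → 459
bin=P96: ✗
bin=P72: ✗
bin=P63: ✗
bin=P12: ✓ → 447
a1_sum = 446 + 319 + 759 + 459 + 447 = 2430
—
[reorder_sum: reorder BETWEEN 103 AND 147]
bin=P22: ✓ → 446
bin=P27: ✗
bin=P52: ✓ → 202
bin=P53: ✗
bin=P16: ✗
bin=P80: ✗
bin=P96: ✗
bin=P72: ✓ → 749
bin=P63: ✗
bin=P12: ✓ → 447
reorder_sum = 446 + 202 + 749 + 447 = 1844
—
[weight_sum: weight > 31 OR aisle IN ('B1', 'D1')]
bin=P22: ✗
bin=P27: ✗
bin=P52: ✗
bin=P53: ✗
bin=P16: ✓ → 265
bin=P80: ✗
bin=P96: ✗
bin=P72: ✗
bin=P63: ✓ → 583
bin=P12: ✗
weight_sum = 265 + 583 = 848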